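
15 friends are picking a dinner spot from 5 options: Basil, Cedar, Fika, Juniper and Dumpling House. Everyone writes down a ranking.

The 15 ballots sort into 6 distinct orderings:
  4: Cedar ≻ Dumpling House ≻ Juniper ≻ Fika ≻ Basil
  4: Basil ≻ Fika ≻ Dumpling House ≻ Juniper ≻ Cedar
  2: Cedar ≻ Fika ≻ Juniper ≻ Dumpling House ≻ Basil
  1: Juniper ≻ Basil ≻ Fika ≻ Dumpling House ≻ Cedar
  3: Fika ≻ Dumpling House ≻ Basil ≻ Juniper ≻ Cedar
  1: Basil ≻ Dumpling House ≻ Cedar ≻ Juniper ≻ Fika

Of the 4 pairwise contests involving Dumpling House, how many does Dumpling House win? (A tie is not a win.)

Dumpling House against each rival (15 friends):
Dumpling House vs Basil: Dumpling House, 9–6.
Dumpling House vs Cedar: Dumpling House, 9–6.
Dumpling House vs Fika: Fika wins 10–5.
Dumpling House vs Juniper: Dumpling House, 12–3.
Dumpling House beats Basil, Cedar, Juniper; loses to Fika — 3 pairwise wins.

3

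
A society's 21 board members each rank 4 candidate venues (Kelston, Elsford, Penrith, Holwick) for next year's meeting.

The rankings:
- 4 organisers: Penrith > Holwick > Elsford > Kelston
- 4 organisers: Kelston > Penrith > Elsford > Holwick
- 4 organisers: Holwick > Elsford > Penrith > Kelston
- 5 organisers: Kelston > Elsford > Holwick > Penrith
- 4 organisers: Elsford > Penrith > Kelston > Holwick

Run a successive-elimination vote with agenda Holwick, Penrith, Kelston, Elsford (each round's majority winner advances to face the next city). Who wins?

Round 1: Holwick vs Penrith — 9–12, Penrith advances.
Round 2: Penrith vs Kelston — 12–9, Penrith advances.
Round 3: Penrith vs Elsford — 8–13, Elsford advances.
Elsford survives the agenda.

Elsford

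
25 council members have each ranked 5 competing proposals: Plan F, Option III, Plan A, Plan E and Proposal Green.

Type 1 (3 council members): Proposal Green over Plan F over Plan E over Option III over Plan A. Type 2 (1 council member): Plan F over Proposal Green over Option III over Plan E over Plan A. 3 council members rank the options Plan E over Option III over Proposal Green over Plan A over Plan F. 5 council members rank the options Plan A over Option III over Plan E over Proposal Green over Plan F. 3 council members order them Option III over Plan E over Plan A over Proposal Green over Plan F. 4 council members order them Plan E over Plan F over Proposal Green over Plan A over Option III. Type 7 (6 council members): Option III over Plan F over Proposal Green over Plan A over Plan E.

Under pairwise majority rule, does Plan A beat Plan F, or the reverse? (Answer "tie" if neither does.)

Plan F

Ballots ranking Plan A above Plan F: 3 + 5 + 3 = 11.
Ballots ranking Plan F above Plan A: 25 − 11 = 14.
Plan F wins the head-to-head 14–11.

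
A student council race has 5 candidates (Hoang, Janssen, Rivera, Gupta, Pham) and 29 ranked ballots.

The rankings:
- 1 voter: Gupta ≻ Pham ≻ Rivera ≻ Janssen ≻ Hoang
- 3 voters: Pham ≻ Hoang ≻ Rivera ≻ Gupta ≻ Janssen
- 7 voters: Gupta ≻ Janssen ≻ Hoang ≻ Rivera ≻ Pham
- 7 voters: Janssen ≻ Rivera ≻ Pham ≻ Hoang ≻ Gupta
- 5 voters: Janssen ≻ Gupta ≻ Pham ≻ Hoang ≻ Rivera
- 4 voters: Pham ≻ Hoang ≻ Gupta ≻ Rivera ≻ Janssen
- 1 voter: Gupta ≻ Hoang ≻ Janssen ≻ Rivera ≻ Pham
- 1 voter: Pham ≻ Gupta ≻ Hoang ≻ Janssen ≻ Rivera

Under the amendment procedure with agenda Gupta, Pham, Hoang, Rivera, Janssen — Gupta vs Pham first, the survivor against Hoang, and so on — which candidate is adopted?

Round 1: Gupta vs Pham — 14–15, Pham advances.
Round 2: Pham vs Hoang — 21–8, Pham advances.
Round 3: Pham vs Rivera — 14–15, Rivera advances.
Round 4: Rivera vs Janssen — 8–21, Janssen advances.
Janssen survives the agenda.

Janssen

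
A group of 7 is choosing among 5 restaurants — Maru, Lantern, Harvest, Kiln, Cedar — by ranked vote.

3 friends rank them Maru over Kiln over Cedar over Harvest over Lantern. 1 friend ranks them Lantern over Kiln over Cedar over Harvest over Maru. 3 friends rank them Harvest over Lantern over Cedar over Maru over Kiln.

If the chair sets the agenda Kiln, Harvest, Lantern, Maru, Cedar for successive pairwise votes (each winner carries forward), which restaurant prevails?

Lantern

Round 1: Kiln vs Harvest — 4–3, Kiln advances.
Round 2: Kiln vs Lantern — 3–4, Lantern advances.
Round 3: Lantern vs Maru — 4–3, Lantern advances.
Round 4: Lantern vs Cedar — 4–3, Lantern advances.
Lantern survives the agenda.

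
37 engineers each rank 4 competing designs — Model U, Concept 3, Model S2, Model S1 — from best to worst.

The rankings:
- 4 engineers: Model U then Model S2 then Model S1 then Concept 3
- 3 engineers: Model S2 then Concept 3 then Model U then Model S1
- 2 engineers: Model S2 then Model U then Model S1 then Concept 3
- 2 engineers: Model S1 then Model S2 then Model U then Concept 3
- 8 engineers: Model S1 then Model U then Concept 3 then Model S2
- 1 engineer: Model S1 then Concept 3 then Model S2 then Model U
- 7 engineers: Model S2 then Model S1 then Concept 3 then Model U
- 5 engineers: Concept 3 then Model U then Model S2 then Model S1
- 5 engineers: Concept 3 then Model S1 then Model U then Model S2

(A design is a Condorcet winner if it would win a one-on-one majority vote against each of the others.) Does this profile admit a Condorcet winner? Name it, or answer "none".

Check each pair by majority over 37 ballots:
Model U vs Concept 3: 4+2+2+8 = 16 for Model U, 21 for Concept 3 — Concept 3 by 21–16.
Model U vs Model S2: 22 to 15, Model U.
Model U vs Model S1: 14 to 23, Model S1.
Concept 3 vs Model S2: 19 to 18, Concept 3.
Concept 3 vs Model S1: 13 to 24, Model S1.
Model S2 vs Model S1: Model S2 preferred on 4+3+2+7+5 = 21 ballots; Model S2 wins 21–16.
Every design loses at least once (Model U loses to Concept 3; Concept 3 loses to Model S1; Model S2 loses to Model U; Model S1 loses to Model S2). The majority relation contains the cycle Model U beats Model S2 beats Model S1 beats Model U, so there is no Condorcet winner.

none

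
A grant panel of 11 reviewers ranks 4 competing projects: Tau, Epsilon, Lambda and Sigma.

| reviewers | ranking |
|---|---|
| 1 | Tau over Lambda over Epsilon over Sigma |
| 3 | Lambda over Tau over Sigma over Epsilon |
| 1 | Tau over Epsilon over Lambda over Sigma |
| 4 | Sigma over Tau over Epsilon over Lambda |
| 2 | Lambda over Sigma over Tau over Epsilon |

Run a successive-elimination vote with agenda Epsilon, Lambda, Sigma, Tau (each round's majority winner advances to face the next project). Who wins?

Tau

Round 1: Epsilon vs Lambda — 5–6, Lambda advances.
Round 2: Lambda vs Sigma — 7–4, Lambda advances.
Round 3: Lambda vs Tau — 5–6, Tau advances.
Tau survives the agenda.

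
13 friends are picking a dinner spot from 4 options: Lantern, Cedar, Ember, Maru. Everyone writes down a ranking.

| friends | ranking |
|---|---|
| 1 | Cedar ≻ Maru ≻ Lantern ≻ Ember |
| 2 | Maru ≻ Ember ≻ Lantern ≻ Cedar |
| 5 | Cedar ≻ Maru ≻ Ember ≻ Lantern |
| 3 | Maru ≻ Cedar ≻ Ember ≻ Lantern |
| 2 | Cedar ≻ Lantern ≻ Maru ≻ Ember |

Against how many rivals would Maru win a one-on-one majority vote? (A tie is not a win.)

Maru against each rival (13 friends):
Maru vs Lantern: Maru, 11–2.
Maru vs Cedar: Cedar wins 8–5.
Maru vs Ember: Maru wins 13–0.
Maru beats Lantern, Ember; loses to Cedar — 2 pairwise wins.

2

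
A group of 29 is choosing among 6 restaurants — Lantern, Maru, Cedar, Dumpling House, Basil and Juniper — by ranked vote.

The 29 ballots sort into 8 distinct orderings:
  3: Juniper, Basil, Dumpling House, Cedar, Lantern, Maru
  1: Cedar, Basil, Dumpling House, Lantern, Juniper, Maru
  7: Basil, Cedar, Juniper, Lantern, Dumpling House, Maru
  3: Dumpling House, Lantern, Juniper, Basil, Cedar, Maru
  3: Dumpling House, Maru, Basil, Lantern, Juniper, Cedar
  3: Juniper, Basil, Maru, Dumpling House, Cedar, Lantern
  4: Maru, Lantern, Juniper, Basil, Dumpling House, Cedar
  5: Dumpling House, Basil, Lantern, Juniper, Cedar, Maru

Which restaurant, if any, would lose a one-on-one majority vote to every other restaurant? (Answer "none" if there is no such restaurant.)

Head-to-head results (29 friends):
Lantern vs Maru: Lantern is ranked higher on 3+1+7+3+5 = 19 ballots, Maru on 10. Lantern wins 19–10.
Lantern vs Cedar: 15 to 14, Lantern.
Lantern vs Dumpling House: Lantern is ranked higher on 7+4 = 11 ballots, Dumpling House on 18. Dumpling House wins 18–11.
Lantern vs Basil: Basil wins 22–7.
Lantern vs Juniper: 1+3+3+4+5 = 16 for Lantern, 13 for Juniper — Lantern by 16–13.
Maru vs Cedar: 3+3+4 = 10 for Maru, 19 for Cedar — Cedar by 19–10.
Maru–Dumpling House: Dumpling House 22–7.
Maru–Basil: Basil 22–7.
Maru vs Juniper: Juniper wins 22–7.
Cedar–Dumpling House: Dumpling House 21–8.
Cedar–Basil: Basil 28–1.
Cedar vs Juniper: Juniper wins 21–8.
Dumpling House vs Basil: Basil, 18–11.
Dumpling House–Juniper: Juniper 17–12.
Basil vs Juniper: Basil preferred on 1+7+3+5 = 16 ballots; Basil wins 16–13.
Only Maru has no wins; Maru is the Condorcet loser.

Maru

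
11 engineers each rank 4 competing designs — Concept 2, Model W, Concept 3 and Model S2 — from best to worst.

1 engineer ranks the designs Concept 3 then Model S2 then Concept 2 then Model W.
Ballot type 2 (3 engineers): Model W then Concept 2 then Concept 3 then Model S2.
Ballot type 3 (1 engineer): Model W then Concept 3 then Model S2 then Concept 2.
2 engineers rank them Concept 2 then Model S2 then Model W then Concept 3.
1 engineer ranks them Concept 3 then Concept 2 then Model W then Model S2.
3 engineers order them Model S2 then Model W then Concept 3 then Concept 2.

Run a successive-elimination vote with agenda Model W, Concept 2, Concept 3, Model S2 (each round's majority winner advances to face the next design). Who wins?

Round 1: Model W vs Concept 2 — 7–4, Model W advances.
Round 2: Model W vs Concept 3 — 9–2, Model W advances.
Round 3: Model W vs Model S2 — 5–6, Model S2 advances.
Model S2 survives the agenda.

Model S2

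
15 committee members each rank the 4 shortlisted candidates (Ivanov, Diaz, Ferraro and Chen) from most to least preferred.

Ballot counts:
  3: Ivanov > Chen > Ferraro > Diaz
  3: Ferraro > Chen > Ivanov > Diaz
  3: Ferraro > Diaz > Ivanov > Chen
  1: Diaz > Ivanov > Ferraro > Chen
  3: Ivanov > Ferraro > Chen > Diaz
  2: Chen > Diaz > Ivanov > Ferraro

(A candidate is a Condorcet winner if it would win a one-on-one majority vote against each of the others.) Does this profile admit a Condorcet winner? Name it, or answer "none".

Pairwise majorities:
Ivanov vs Diaz: Ivanov, 9–6.
Ivanov vs Ferraro: 3+1+3+2 = 9 for Ivanov, 6 for Ferraro — Ivanov by 9–6.
Ivanov–Chen: Ivanov 10–5.
Diaz vs Ferraro: Diaz is ranked higher on 1+2 = 3 ballots, Ferraro on 12. Ferraro wins 12–3.
Diaz vs Chen: 3+1 = 4 for Diaz, 11 for Chen — Chen by 11–4.
Ferraro vs Chen: 10 to 5, Ferraro.
Ivanov wins every pairwise contest, so Ivanov is the Condorcet winner.

Ivanov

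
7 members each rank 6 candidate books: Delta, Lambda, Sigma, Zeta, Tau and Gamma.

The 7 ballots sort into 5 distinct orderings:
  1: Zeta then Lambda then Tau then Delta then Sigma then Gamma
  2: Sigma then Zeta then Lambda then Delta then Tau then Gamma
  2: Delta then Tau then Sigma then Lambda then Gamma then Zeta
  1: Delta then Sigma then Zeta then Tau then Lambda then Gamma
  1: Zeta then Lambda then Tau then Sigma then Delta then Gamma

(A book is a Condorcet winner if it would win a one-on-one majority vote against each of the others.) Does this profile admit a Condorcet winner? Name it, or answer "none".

none

Head-to-head results (7 members):
Delta vs Lambda: 3 to 4, Lambda.
Delta vs Sigma: 1+2+1 = 4 for Delta, 3 for Sigma — Delta by 4–3.
Delta vs Zeta: Delta is ranked higher on 2+1 = 3 ballots, Zeta on 4. Zeta wins 4–3.
Delta vs Tau: Delta is ranked higher on 2+2+1 = 5 ballots, Tau on 2. Delta wins 5–2.
Delta vs Gamma: Delta is ranked higher on 1+2+2+1+1 = 7 ballots, Gamma on 0. Delta wins 7–0.
Lambda vs Sigma: Lambda preferred on 1+1 = 2 ballots; Sigma wins 5–2.
Lambda vs Zeta: Lambda preferred on 2 ballots; Zeta wins 5–2.
Lambda vs Tau: Lambda preferred on 1+2+1 = 4 ballots; Lambda wins 4–3.
Lambda vs Gamma: 1+2+2+1+1 = 7 for Lambda, 0 for Gamma — Lambda by 7–0.
Sigma vs Zeta: 5 to 2, Sigma.
Sigma vs Tau: 2+1 = 3 for Sigma, 4 for Tau — Tau by 4–3.
Sigma vs Gamma: Sigma is ranked higher on 1+2+2+1+1 = 7 ballots, Gamma on 0. Sigma wins 7–0.
Zeta vs Tau: 1+2+1+1 = 5 for Zeta, 2 for Tau — Zeta by 5–2.
Zeta vs Gamma: Zeta is ranked higher on 1+2+1+1 = 5 ballots, Gamma on 2. Zeta wins 5–2.
Tau vs Gamma: 1+2+2+1+1 = 7 for Tau, 0 for Gamma — Tau by 7–0.
Every book loses at least once (Delta loses to Lambda; Lambda loses to Sigma; Sigma loses to Delta; Zeta loses to Sigma; Tau loses to Delta; Gamma loses to Delta). The majority relation contains the cycle Delta > Sigma > Lambda > Delta, so there is no Condorcet winner.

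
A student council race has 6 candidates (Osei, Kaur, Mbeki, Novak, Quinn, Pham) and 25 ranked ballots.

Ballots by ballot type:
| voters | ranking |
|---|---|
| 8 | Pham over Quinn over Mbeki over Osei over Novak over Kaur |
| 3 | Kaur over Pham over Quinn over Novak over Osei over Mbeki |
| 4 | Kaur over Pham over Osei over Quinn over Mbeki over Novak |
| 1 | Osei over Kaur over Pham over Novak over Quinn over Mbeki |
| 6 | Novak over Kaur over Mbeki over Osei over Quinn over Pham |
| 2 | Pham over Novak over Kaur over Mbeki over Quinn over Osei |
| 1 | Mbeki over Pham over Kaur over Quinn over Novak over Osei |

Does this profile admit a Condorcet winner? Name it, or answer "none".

none

Head-to-head results (25 voters):
Osei vs Kaur: Kaur, 16–9.
Osei vs Mbeki: Mbeki wins 17–8.
Osei vs Novak: Osei, 13–12.
Osei–Quinn: Quinn 14–11.
Osei vs Pham: Pham wins 18–7.
Kaur vs Mbeki: Kaur, 16–9.
Kaur–Novak: Novak 16–9.
Kaur–Quinn: Kaur 17–8.
Kaur vs Pham: Kaur, 14–11.
Mbeki vs Novak: Mbeki wins 13–12.
Mbeki vs Quinn: Quinn wins 16–9.
Mbeki–Pham: Pham 18–7.
Novak vs Quinn: Quinn, 16–9.
Novak vs Pham: Pham wins 19–6.
Quinn vs Pham: Pham wins 19–6.
Each candidate drops at least one matchup (Osei loses to Kaur; Kaur loses to Novak; Mbeki loses to Kaur; Novak loses to Osei; Quinn loses to Kaur; Pham loses to Kaur); the cycle Osei beats Novak beats Kaur beats Osei rules out a Condorcet winner.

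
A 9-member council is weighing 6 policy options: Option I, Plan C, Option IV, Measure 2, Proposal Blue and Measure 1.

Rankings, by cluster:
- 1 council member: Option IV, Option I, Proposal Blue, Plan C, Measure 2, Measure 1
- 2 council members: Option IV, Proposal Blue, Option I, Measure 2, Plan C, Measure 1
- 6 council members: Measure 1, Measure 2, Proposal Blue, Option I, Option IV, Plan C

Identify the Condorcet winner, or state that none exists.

Pairwise majorities:
Option I–Plan C: Option I 9–0.
Option I vs Option IV: Option I wins 6–3.
Option I–Measure 2: Measure 2 6–3.
Option I vs Proposal Blue: Proposal Blue wins 8–1.
Option I–Measure 1: Measure 1 6–3.
Plan C vs Option IV: Option IV wins 9–0.
Plan C–Measure 2: Measure 2 8–1.
Plan C–Proposal Blue: Proposal Blue 9–0.
Plan C vs Measure 1: Measure 1 wins 6–3.
Option IV–Measure 2: Measure 2 6–3.
Option IV vs Proposal Blue: Proposal Blue, 6–3.
Option IV–Measure 1: Measure 1 6–3.
Measure 2 vs Proposal Blue: Measure 2 wins 6–3.
Measure 2 vs Measure 1: Measure 1, 6–3.
Proposal Blue–Measure 1: Measure 1 6–3.
Measure 1 defeats every rival head-to-head and is the Condorcet winner.

Measure 1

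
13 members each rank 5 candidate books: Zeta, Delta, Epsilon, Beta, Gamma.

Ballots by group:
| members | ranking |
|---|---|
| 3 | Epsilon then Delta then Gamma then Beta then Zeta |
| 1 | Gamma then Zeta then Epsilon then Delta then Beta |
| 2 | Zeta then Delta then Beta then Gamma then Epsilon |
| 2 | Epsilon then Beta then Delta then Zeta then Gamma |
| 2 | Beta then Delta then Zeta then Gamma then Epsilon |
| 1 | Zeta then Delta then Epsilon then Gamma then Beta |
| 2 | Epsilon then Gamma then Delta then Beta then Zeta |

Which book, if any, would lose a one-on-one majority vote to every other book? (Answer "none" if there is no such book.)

Pairwise majorities:
Zeta–Delta: Delta 9–4.
Zeta vs Epsilon: Zeta is ranked higher on 1+2+2+1 = 6 ballots, Epsilon on 7. Epsilon wins 7–6.
Zeta vs Beta: Zeta preferred on 1+2+1 = 4 ballots; Beta wins 9–4.
Zeta vs Gamma: Zeta, 7–6.
Delta vs Epsilon: Epsilon, 8–5.
Delta vs Beta: Delta wins 9–4.
Delta vs Gamma: Delta wins 10–3.
Epsilon–Beta: Epsilon 9–4.
Epsilon vs Gamma: Epsilon is ranked higher on 3+2+1+2 = 8 ballots, Gamma on 5. Epsilon wins 8–5.
Beta vs Gamma: Beta preferred on 2+2+2 = 6 ballots; Gamma wins 7–6.
No book is winless: Zeta beats Gamma; Delta beats Zeta; Epsilon beats Zeta; Beta beats Zeta; Gamma beats Beta. There is no Condorcet loser.

none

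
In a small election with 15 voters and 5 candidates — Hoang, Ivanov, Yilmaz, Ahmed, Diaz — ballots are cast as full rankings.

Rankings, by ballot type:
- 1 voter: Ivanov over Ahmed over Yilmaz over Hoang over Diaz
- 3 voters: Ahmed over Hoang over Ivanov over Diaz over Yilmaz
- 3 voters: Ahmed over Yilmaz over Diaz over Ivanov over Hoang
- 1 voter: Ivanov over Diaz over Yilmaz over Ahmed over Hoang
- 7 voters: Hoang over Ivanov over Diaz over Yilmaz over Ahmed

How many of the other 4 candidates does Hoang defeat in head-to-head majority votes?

3

Hoang against each rival (15 voters):
Hoang vs Ivanov: Hoang wins 10–5.
Hoang–Yilmaz: Hoang 10–5.
Hoang vs Ahmed: Ahmed wins 8–7.
Hoang vs Diaz: Hoang, 11–4.
Hoang beats Ivanov, Yilmaz, Diaz; loses to Ahmed — 3 pairwise wins.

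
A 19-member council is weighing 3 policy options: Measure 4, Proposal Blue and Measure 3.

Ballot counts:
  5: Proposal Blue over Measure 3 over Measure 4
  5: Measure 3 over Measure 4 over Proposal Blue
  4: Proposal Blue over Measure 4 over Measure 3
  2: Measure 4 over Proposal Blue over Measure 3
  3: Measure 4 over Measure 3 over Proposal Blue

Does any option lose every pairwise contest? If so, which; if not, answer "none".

none

Pairwise majorities:
Measure 4 vs Proposal Blue: 5+2+3 = 10 for Measure 4, 9 for Proposal Blue — Measure 4 by 10–9.
Measure 4 vs Measure 3: Measure 3, 10–9.
Proposal Blue vs Measure 3: Proposal Blue wins 11–8.
Each option has at least one pairwise win (Measure 4 beats Proposal Blue; Proposal Blue beats Measure 3; Measure 3 beats Measure 4) — no Condorcet loser.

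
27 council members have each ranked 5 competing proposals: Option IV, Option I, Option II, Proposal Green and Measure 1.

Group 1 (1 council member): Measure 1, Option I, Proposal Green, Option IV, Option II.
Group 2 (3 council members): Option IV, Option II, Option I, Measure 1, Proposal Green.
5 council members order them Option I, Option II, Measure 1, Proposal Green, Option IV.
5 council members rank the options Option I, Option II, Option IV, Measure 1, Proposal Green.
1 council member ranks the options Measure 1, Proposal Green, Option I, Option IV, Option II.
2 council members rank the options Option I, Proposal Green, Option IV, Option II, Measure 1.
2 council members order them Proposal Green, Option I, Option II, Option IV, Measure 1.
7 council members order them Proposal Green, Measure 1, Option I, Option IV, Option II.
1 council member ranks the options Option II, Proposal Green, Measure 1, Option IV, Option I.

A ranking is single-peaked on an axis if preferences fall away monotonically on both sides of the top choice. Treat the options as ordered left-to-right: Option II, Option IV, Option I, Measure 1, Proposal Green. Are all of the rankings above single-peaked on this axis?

Axis positions: Option II=1, Option IV=2, Option I=3, Measure 1=4, Proposal Green=5.
Group 1 (peak Measure 1 at position 4): ranking walks positions 4-3-5-2-1, expanding outward from the peak — single-peaked.
Group 2 (peak Option IV at position 2): ranking walks positions 2-1-3-4-5, expanding outward from the peak — single-peaked.
Group 3: ranking walks positions 3-1-4-5-2; Option II is ranked above Option IV even though Option IV lies between Option II and the peak Option I on the axis — preferences dip and rise again. Not single-peaked.
Group 4: ranking walks positions 3-1-2-4-5; Option II is ranked above Option IV even though Option IV lies between Option II and the peak Option I on the axis — preferences dip and rise again. Not single-peaked.
Group 5 (peak Measure 1 at position 4): ranking walks positions 4-5-3-2-1, expanding outward from the peak — single-peaked.
Group 6: ranking walks positions 3-5-2-1-4; Proposal Green is ranked above Measure 1 even though Measure 1 lies between Proposal Green and the peak Option I on the axis — preferences dip and rise again. Not single-peaked.
Group 7: ranking walks positions 5-3-1-2-4; Option I is ranked above Measure 1 even though Measure 1 lies between Option I and the peak Proposal Green on the axis — preferences dip and rise again. Not single-peaked.
Group 8 (peak Proposal Green at position 5): ranking walks positions 5-4-3-2-1, expanding outward from the peak — single-peaked.
Group 9: ranking walks positions 1-5-4-2-3; Proposal Green is ranked above Option IV even though Option IV lies between Proposal Green and the peak Option II on the axis — preferences dip and rise again. Not single-peaked.
Group 3 violates single-peakedness, so the profile is not single-peaked on this axis.

no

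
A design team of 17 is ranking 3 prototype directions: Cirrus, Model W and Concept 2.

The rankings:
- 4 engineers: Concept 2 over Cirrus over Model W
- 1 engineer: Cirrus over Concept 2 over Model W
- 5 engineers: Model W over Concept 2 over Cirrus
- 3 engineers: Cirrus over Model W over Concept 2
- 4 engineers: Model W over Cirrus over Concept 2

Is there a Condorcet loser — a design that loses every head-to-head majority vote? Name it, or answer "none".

Cirrus

Head-to-head results (17 engineers):
Cirrus vs Model W: 4+1+3 = 8 for Cirrus, 9 for Model W — Model W by 9–8.
Cirrus vs Concept 2: Cirrus is ranked higher on 1+3+4 = 8 ballots, Concept 2 on 9. Concept 2 wins 9–8.
Model W vs Concept 2: Model W wins 12–5.
Only Cirrus has no wins; Cirrus is the Condorcet loser.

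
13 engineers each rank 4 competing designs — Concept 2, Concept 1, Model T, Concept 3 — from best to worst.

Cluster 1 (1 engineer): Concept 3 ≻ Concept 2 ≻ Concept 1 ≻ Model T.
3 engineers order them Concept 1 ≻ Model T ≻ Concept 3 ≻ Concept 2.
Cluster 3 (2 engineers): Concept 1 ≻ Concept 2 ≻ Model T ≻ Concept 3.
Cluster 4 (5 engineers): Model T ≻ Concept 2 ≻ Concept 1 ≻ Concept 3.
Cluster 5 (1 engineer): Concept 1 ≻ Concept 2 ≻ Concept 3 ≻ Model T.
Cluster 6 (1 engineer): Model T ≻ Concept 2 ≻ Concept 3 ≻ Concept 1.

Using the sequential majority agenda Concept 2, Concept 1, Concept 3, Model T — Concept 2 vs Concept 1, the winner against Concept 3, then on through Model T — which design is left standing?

Model T

Round 1: Concept 2 vs Concept 1 — 7–6, Concept 2 advances.
Round 2: Concept 2 vs Concept 3 — 9–4, Concept 2 advances.
Round 3: Concept 2 vs Model T — 4–9, Model T advances.
The agenda winner is Model T.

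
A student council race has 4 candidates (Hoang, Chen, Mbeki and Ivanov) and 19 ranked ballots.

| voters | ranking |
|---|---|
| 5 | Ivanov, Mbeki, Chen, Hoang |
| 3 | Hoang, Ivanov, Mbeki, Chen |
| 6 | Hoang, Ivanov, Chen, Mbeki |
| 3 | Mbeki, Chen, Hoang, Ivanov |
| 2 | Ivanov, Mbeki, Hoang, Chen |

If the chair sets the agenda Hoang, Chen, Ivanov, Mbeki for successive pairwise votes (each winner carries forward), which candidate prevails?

Round 1: Hoang vs Chen — 11–8, Hoang advances.
Round 2: Hoang vs Ivanov — 12–7, Hoang advances.
Round 3: Hoang vs Mbeki — 9–10, Mbeki advances.
The agenda winner is Mbeki.

Mbeki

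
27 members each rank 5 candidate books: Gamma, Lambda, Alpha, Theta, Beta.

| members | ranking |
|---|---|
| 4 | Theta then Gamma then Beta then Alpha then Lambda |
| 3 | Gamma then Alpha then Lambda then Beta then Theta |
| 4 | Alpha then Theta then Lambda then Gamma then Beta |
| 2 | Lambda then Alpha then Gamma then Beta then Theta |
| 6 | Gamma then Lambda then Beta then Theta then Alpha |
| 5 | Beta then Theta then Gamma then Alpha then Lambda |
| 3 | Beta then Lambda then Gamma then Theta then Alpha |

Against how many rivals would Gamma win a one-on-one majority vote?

4

Gamma against each rival (27 members):
Gamma vs Lambda: Gamma is ranked higher on 4+3+6+5 = 18 ballots, Lambda on 9. Gamma wins 18–9.
Gamma vs Alpha: Gamma is ranked higher on 4+3+6+5+3 = 21 ballots, Alpha on 6. Gamma wins 21–6.
Gamma vs Theta: Gamma is ranked higher on 3+2+6+3 = 14 ballots, Theta on 13. Gamma wins 14–13.
Gamma–Beta: Gamma 19–8.
Gamma beats Lambda, Alpha, Theta, Beta — 4 pairwise wins.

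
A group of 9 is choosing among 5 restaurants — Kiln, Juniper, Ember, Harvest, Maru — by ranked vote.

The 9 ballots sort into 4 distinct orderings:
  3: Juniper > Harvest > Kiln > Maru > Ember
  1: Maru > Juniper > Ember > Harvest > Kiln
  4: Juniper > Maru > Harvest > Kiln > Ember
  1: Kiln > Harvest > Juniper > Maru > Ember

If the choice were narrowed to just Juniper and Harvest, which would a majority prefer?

Juniper

Ballots ranking Juniper above Harvest: 3 + 1 + 4 = 8.
Ballots ranking Harvest above Juniper: 9 − 8 = 1.
Juniper wins the head-to-head 8–1.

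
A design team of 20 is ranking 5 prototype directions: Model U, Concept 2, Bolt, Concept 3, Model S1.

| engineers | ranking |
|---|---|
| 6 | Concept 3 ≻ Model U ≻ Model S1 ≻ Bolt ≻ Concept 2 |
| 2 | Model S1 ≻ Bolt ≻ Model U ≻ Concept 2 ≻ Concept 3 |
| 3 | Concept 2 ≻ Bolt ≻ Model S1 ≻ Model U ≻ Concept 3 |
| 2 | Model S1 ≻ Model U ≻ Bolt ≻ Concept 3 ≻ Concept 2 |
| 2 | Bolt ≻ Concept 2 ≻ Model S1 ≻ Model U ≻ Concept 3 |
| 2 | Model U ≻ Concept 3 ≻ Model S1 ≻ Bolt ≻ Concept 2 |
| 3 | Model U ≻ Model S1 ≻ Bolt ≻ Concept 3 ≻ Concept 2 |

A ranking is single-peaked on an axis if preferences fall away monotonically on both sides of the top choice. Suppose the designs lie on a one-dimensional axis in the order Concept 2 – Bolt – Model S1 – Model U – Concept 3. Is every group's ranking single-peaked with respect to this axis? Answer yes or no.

yes

Axis positions: Concept 2=1, Bolt=2, Model S1=3, Model U=4, Concept 3=5.
Group 1 (peak Concept 3 at position 5): ranking walks positions 5-4-3-2-1, expanding outward from the peak — single-peaked.
Group 2 (peak Model S1 at position 3): ranking walks positions 3-2-4-1-5, expanding outward from the peak — single-peaked.
Group 3 (peak Concept 2 at position 1): ranking walks positions 1-2-3-4-5, expanding outward from the peak — single-peaked.
Group 4 (peak Model S1 at position 3): ranking walks positions 3-4-2-5-1, expanding outward from the peak — single-peaked.
Group 5 (peak Bolt at position 2): ranking walks positions 2-1-3-4-5, expanding outward from the peak — single-peaked.
Group 6 (peak Model U at position 4): ranking walks positions 4-5-3-2-1, expanding outward from the peak — single-peaked.
Group 7 (peak Model U at position 4): ranking walks positions 4-3-2-5-1, expanding outward from the peak — single-peaked.
Every ranking is single-peaked on this axis.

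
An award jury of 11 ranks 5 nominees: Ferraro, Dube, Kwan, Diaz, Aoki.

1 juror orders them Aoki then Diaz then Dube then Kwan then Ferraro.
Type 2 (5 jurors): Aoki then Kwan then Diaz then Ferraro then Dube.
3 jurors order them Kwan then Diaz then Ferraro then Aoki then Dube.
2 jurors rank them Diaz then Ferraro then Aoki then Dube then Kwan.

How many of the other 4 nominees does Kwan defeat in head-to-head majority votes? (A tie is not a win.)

Kwan against each rival (11 jurors):
Kwan vs Ferraro: 9 to 2, Kwan.
Kwan–Dube: Kwan 8–3.
Kwan vs Diaz: 5+3 = 8 for Kwan, 3 for Diaz — Kwan by 8–3.
Kwan vs Aoki: Aoki wins 8–3.
Kwan beats Ferraro, Dube, Diaz; loses to Aoki — 3 pairwise wins.

3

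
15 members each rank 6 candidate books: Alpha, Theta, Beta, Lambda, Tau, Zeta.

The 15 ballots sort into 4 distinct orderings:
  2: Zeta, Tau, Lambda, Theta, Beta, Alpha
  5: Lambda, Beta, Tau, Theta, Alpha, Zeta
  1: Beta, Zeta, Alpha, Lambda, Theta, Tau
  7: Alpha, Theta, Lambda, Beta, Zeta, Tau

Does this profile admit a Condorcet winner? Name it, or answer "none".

Pairwise majorities:
Alpha vs Theta: Alpha is ranked higher on 1+7 = 8 ballots, Theta on 7. Alpha wins 8–7.
Alpha vs Beta: 7 to 8, Beta.
Alpha vs Lambda: Alpha wins 8–7.
Alpha–Tau: Alpha 8–7.
Alpha–Zeta: Alpha 12–3.
Theta vs Beta: Theta, 9–6.
Theta–Lambda: Lambda 8–7.
Theta vs Tau: Theta, 8–7.
Theta vs Zeta: Theta, 12–3.
Beta vs Lambda: Lambda wins 14–1.
Beta vs Tau: Beta is ranked higher on 5+1+7 = 13 ballots, Tau on 2. Beta wins 13–2.
Beta vs Zeta: 5+1+7 = 13 for Beta, 2 for Zeta — Beta by 13–2.
Lambda vs Tau: Lambda, 13–2.
Lambda vs Zeta: 12 to 3, Lambda.
Tau vs Zeta: 5 to 10, Zeta.
No book is unbeaten: Alpha loses to Beta; Theta loses to Alpha; Beta loses to Theta; Lambda loses to Alpha; Tau loses to Alpha; Zeta loses to Alpha. In particular Alpha > Theta > Beta > Alpha is a majority cycle — no Condorcet winner exists.

none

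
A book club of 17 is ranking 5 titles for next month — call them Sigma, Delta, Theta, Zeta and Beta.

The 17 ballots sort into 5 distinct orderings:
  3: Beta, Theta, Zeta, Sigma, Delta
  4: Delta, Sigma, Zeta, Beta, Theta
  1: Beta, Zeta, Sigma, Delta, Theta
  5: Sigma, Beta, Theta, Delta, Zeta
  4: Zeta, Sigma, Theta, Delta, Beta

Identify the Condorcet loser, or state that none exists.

none

Pairwise majorities:
Sigma vs Delta: Sigma is ranked higher on 3+1+5+4 = 13 ballots, Delta on 4. Sigma wins 13–4.
Sigma vs Theta: 14 to 3, Sigma.
Sigma vs Zeta: Sigma wins 9–8.
Sigma vs Beta: Sigma wins 13–4.
Delta vs Theta: 4+1 = 5 for Delta, 12 for Theta — Theta by 12–5.
Delta–Zeta: Delta 9–8.
Delta vs Beta: Beta, 9–8.
Theta vs Zeta: Zeta wins 9–8.
Theta–Beta: Beta 13–4.
Zeta vs Beta: Beta wins 9–8.
Every book wins at least one matchup (Sigma beats Delta; Delta beats Zeta; Theta beats Delta; Zeta beats Theta; Beta beats Delta), so there is no Condorcet loser.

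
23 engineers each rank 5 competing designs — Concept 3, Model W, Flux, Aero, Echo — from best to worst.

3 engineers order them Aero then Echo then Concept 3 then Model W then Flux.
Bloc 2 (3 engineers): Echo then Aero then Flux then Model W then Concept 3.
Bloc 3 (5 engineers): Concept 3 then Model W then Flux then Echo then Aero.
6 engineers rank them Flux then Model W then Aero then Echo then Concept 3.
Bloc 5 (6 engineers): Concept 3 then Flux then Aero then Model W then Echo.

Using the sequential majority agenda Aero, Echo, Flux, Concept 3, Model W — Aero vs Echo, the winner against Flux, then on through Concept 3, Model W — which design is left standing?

Round 1: Aero vs Echo — 15–8, Aero advances.
Round 2: Aero vs Flux — 6–17, Flux advances.
Round 3: Flux vs Concept 3 — 9–14, Concept 3 advances.
Round 4: Concept 3 vs Model W — 14–9, Concept 3 advances.
Concept 3 survives the agenda.

Concept 3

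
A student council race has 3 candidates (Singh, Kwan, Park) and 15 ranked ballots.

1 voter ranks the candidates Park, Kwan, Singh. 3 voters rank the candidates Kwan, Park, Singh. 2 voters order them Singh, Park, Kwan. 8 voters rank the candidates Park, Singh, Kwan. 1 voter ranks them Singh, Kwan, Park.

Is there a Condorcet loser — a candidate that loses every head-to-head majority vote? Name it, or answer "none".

Kwan

Head-to-head results (15 voters):
Singh vs Kwan: 11 to 4, Singh.
Singh vs Park: Park, 12–3.
Kwan vs Park: Park wins 11–4.
Kwan loses to every other candidate — it is the Condorcet loser.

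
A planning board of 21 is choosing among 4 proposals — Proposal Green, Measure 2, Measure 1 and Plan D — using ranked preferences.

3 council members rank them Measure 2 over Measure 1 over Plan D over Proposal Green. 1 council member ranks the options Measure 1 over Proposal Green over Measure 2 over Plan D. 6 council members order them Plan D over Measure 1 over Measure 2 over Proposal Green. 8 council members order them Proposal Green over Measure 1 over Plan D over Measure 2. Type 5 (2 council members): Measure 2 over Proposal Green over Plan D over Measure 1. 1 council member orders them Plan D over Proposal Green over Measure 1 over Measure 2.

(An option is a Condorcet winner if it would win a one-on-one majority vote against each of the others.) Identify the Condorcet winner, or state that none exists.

none

Head-to-head results (21 council members):
Proposal Green vs Measure 2: 10 to 11, Measure 2.
Proposal Green vs Measure 1: 8+2+1 = 11 for Proposal Green, 10 for Measure 1 — Proposal Green by 11–10.
Proposal Green vs Plan D: 1+8+2 = 11 for Proposal Green, 10 for Plan D — Proposal Green by 11–10.
Measure 2 vs Measure 1: 5 to 16, Measure 1.
Measure 2 vs Plan D: 6 to 15, Plan D.
Measure 1 vs Plan D: Measure 1 is ranked higher on 3+1+8 = 12 ballots, Plan D on 9. Measure 1 wins 12–9.
Every option loses at least once (Proposal Green loses to Measure 2; Measure 2 loses to Measure 1; Measure 1 loses to Proposal Green; Plan D loses to Proposal Green). The majority relation contains the cycle Proposal Green beats Measure 1 beats Measure 2 beats Proposal Green, so there is no Condorcet winner.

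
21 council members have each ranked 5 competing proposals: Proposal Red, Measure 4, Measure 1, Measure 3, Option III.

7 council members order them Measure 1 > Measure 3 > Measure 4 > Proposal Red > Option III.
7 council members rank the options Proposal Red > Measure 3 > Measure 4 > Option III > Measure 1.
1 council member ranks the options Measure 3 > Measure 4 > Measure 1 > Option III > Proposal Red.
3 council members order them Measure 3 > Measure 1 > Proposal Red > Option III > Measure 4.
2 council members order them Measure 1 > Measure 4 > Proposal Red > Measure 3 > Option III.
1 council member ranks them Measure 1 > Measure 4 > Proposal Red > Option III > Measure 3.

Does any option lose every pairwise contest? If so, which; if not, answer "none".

Option III

Head-to-head results (21 council members):
Proposal Red vs Measure 4: Proposal Red preferred on 7+3 = 10 ballots; Measure 4 wins 11–10.
Proposal Red vs Measure 1: 7 to 14, Measure 1.
Proposal Red vs Measure 3: Proposal Red is ranked higher on 7+2+1 = 10 ballots, Measure 3 on 11. Measure 3 wins 11–10.
Proposal Red vs Option III: Proposal Red, 20–1.
Measure 4 vs Measure 1: Measure 1 wins 13–8.
Measure 4–Measure 3: Measure 3 18–3.
Measure 4 vs Option III: Measure 4 wins 18–3.
Measure 1 vs Measure 3: Measure 3 wins 11–10.
Measure 1 vs Option III: 14 to 7, Measure 1.
Measure 3 vs Option III: Measure 3 wins 20–1.
Option III is beaten in every head-to-head and is the Condorcet loser.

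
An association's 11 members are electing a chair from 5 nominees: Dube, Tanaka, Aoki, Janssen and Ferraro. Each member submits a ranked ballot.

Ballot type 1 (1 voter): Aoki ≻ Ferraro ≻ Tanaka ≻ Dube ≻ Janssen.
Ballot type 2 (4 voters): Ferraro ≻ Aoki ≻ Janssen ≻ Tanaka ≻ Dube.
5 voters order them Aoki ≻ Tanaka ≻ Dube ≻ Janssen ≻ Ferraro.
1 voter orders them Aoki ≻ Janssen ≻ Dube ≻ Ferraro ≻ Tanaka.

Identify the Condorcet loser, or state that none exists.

Head-to-head results (11 voters):
Dube–Tanaka: Tanaka 10–1.
Dube vs Aoki: Aoki, 11–0.
Dube vs Janssen: Dube, 6–5.
Dube vs Ferraro: 6 to 5, Dube.
Tanaka vs Aoki: 0 for Tanaka, 11 for Aoki — Aoki by 11–0.
Tanaka vs Janssen: 1+5 = 6 for Tanaka, 5 for Janssen — Tanaka by 6–5.
Tanaka vs Ferraro: Ferraro, 6–5.
Aoki vs Janssen: 1+4+5+1 = 11 for Aoki, 0 for Janssen — Aoki by 11–0.
Aoki vs Ferraro: Aoki is ranked higher on 1+5+1 = 7 ballots, Ferraro on 4. Aoki wins 7–4.
Janssen vs Ferraro: Janssen wins 6–5.
No candidate is winless: Dube beats Janssen; Tanaka beats Dube; Aoki beats Dube; Janssen beats Ferraro; Ferraro beats Tanaka. There is no Condorcet loser.

none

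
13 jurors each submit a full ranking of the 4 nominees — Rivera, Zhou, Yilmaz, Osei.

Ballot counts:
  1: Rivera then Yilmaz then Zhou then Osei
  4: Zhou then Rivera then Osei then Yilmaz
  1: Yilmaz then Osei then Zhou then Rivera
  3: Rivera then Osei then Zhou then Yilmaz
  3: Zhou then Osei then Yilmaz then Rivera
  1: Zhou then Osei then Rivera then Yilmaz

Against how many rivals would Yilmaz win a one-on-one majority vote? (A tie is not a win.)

0

Yilmaz against each rival (13 jurors):
Yilmaz vs Rivera: Rivera, 9–4.
Yilmaz vs Zhou: 1+1 = 2 for Yilmaz, 11 for Zhou — Zhou by 11–2.
Yilmaz vs Osei: Osei wins 11–2.
Yilmaz beats no one; loses to Rivera, Zhou, Osei — 0 pairwise wins.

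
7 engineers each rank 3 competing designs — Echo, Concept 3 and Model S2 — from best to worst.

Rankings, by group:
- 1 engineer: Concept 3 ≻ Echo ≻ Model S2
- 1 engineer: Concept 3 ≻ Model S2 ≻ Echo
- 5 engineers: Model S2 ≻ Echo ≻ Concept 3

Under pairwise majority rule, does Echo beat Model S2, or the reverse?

Model S2

Ballots ranking Echo above Model S2: 1.
Ballots ranking Model S2 above Echo: 7 − 1 = 6.
Model S2 wins the head-to-head 6–1.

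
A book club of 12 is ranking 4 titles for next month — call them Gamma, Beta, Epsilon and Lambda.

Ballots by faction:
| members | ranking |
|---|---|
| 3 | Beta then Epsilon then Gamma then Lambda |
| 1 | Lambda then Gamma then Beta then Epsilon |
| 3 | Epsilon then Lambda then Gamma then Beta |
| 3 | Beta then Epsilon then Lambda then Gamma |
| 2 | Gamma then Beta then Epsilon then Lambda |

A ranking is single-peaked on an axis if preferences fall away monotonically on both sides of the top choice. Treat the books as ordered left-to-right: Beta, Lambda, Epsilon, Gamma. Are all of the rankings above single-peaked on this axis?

Axis positions: Beta=1, Lambda=2, Epsilon=3, Gamma=4.
Faction 1: ranking walks positions 1-3-4-2; Epsilon is ranked above Lambda even though Lambda lies between Epsilon and the peak Beta on the axis — preferences dip and rise again. Not single-peaked.
Faction 2: ranking walks positions 2-4-1-3; Gamma is ranked above Epsilon even though Epsilon lies between Gamma and the peak Lambda on the axis — preferences dip and rise again. Not single-peaked.
Faction 3 (peak Epsilon at position 3): ranking walks positions 3-2-4-1, expanding outward from the peak — single-peaked.
Faction 4: ranking walks positions 1-3-2-4; Epsilon is ranked above Lambda even though Lambda lies between Epsilon and the peak Beta on the axis — preferences dip and rise again. Not single-peaked.
Faction 5: ranking walks positions 4-1-3-2; Beta is ranked above Epsilon even though Epsilon lies between Beta and the peak Gamma on the axis — preferences dip and rise again. Not single-peaked.
Faction 1 violates single-peakedness, so the profile is not single-peaked on this axis.

no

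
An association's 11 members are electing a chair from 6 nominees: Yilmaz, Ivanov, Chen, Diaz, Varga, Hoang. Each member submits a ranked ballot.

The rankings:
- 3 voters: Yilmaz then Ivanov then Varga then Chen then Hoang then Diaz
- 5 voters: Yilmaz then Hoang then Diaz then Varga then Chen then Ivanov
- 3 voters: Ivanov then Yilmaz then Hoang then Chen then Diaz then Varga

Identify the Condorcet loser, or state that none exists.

none

Head-to-head results (11 voters):
Yilmaz–Ivanov: Yilmaz 8–3.
Yilmaz vs Chen: Yilmaz is ranked higher on 3+5+3 = 11 ballots, Chen on 0. Yilmaz wins 11–0.
Yilmaz vs Diaz: Yilmaz, 11–0.
Yilmaz–Varga: Yilmaz 11–0.
Yilmaz vs Hoang: Yilmaz wins 11–0.
Ivanov vs Chen: Ivanov, 6–5.
Ivanov vs Diaz: 6 to 5, Ivanov.
Ivanov–Varga: Ivanov 6–5.
Ivanov vs Hoang: Ivanov preferred on 3+3 = 6 ballots; Ivanov wins 6–5.
Chen vs Diaz: Chen preferred on 3+3 = 6 ballots; Chen wins 6–5.
Chen vs Varga: 3 for Chen, 8 for Varga — Varga by 8–3.
Chen vs Hoang: 3 for Chen, 8 for Hoang — Hoang by 8–3.
Diaz vs Varga: Diaz wins 8–3.
Diaz vs Hoang: Hoang, 11–0.
Varga vs Hoang: Hoang wins 8–3.
Each candidate has at least one pairwise win (Yilmaz beats Ivanov; Ivanov beats Chen; Chen beats Diaz; Diaz beats Varga; Varga beats Chen; Hoang beats Chen) — no Condorcet loser.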